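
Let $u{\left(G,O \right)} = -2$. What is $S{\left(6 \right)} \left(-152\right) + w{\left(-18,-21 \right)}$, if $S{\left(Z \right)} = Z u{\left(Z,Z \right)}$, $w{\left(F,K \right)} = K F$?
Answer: $2202$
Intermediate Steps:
$w{\left(F,K \right)} = F K$
$S{\left(Z \right)} = - 2 Z$ ($S{\left(Z \right)} = Z \left(-2\right) = - 2 Z$)
$S{\left(6 \right)} \left(-152\right) + w{\left(-18,-21 \right)} = \left(-2\right) 6 \left(-152\right) - -378 = \left(-12\right) \left(-152\right) + 378 = 1824 + 378 = 2202$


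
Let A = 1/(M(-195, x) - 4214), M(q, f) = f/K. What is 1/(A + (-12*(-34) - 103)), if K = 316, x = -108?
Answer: 332933/101544486 ≈ 0.0032787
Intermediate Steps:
M(q, f) = f/316
A = -79/332933 (A = 1/((1/316)*(-108) - 4214) = 1/(-27/79 - 4214) = 1/(-332933/79) = -79/332933 ≈ -0.00023728)
1/(A + (-12*(-34) - 103)) = 1/(-79/332933 + (-12*(-34) - 103)) = 1/(-79/332933 + (408 - 103)) = 1/(-79/332933 + 305) = 1/(101544486/332933) = 332933/101544486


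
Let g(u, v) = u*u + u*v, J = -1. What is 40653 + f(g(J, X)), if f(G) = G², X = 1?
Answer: 40653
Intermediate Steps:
g(u, v) = u² + u*v
40653 + f(g(J, X)) = 40653 + (-(-1 + 1))² = 40653 + (-1*0)² = 40653 + 0² = 40653 + 0 = 40653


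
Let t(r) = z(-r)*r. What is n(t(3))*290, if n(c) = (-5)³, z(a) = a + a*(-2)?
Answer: -36250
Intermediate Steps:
z(a) = -a (z(a) = a - 2*a = -a)
t(r) = r² (t(r) = (-(-1)*r)*r = r*r = r²)
n(c) = -125
n(t(3))*290 = -125*290 = -36250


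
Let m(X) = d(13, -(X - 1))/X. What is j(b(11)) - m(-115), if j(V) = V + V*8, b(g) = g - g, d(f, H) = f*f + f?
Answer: 182/115 ≈ 1.5826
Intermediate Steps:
d(f, H) = f + f² (d(f, H) = f² + f = f + f²)
m(X) = 182/X (m(X) = (13*(1 + 13))/X = (13*14)/X = 182/X)
b(g) = 0
j(V) = 9*V (j(V) = V + 8*V = 9*V)
j(b(11)) - m(-115) = 9*0 - 182/(-115) = 0 - 182*(-1)/115 = 0 - 1*(-182/115) = 0 + 182/115 = 182/115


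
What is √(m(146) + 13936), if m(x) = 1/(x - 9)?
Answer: 3*√29062769/137 ≈ 118.05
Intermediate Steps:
m(x) = 1/(-9 + x)
√(m(146) + 13936) = √(1/(-9 + 146) + 13936) = √(1/137 + 13936) = √(1909233/137) = 3*√29062769/137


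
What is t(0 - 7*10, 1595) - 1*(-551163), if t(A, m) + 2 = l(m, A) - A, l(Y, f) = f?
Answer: 551161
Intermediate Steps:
t(A, m) = -2 (t(A, m) = -2 + (A - A) = -2 + 0 = -2)
t(0 - 7*10, 1595) - 1*(-551163) = -2 - 1*(-551163) = -2 + 551163 = 551161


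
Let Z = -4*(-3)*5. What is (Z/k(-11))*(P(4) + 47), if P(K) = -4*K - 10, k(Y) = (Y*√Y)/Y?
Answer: -1260*I*√11/11 ≈ -379.9*I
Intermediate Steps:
Z = 60 (Z = 12*5 = 60)
k(Y) = √Y (k(Y) = Y^(3/2)/Y = √Y)
P(K) = -10 - 4*K
(Z/k(-11))*(P(4) + 47) = (60/(√(-11)))*((-10 - 4*4) + 47) = (60/((I*√11)))*((-10 - 16) + 47) = (60*(-I*√11/11))*(-26 + 47) = -60*I*√11/11*21 = -1260*I*√11/11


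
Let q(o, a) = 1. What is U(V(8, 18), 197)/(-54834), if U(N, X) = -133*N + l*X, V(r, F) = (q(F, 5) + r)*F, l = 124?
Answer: -1441/27417 ≈ -0.052559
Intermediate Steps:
V(r, F) = F*(1 + r) (V(r, F) = (1 + r)*F = F*(1 + r))
U(N, X) = -133*N + 124*X
U(V(8, 18), 197)/(-54834) = (-2394*(1 + 8) + 124*197)/(-54834) = (-2394*9 + 24428)*(-1/54834) = (-133*162 + 24428)*(-1/54834) = (-21546 + 24428)*(-1/54834) = 2882*(-1/54834) = -1441/27417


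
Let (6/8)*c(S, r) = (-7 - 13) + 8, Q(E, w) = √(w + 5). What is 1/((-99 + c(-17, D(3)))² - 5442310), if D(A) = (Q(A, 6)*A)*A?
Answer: -1/5429085 ≈ -1.8419e-7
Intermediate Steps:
Q(E, w) = √(5 + w)
D(A) = √11*A² (D(A) = (√(5 + 6)*A)*A = (√11*A)*A = (A*√11)*A = √11*A²)
c(S, r) = -16 (c(S, r) = 4*((-7 - 13) + 8)/3 = 4*(-20 + 8)/3 = (4/3)*(-12) = -16)
1/((-99 + c(-17, D(3)))² - 5442310) = 1/((-99 - 16)² - 5442310) = 1/((-115)² - 5442310) = 1/(13225 - 5442310) = 1/(-5429085) = -1/5429085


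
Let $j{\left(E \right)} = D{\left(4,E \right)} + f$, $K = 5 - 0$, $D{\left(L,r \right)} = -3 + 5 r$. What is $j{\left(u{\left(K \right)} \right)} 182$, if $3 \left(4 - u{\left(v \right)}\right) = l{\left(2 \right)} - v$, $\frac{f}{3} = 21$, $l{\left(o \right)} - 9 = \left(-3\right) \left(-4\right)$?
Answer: $\frac{29120}{3} \approx 9706.7$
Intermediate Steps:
$l{\left(o \right)} = 21$ ($l{\left(o \right)} = 9 - -12 = 9 + 12 = 21$)
$f = 63$ ($f = 3 \cdot 21 = 63$)
$K = 5$ ($K = 5 + 0 = 5$)
$u{\left(v \right)} = -3 + \frac{v}{3}$ ($u{\left(v \right)} = 4 - \frac{21 - v}{3} = 4 + \left(-7 + \frac{v}{3}\right) = -3 + \frac{v}{3}$)
$j{\left(E \right)} = 60 + 5 E$ ($j{\left(E \right)} = \left(-3 + 5 E\right) + 63 = 60 + 5 E$)
$j{\left(u{\left(K \right)} \right)} 182 = \left(60 + 5 \left(-3 + \frac{1}{3} \cdot 5\right)\right) 182 = \left(60 + 5 \left(-3 + \frac{5}{3}\right)\right) 182 = \left(60 + 5 \left(- \frac{4}{3}\right)\right) 182 = \left(60 - \frac{20}{3}\right) 182 = \frac{160}{3} \cdot 182 = \frac{29120}{3}$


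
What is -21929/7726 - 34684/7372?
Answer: -107407293/14239018 ≈ -7.5432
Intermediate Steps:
-21929/7726 - 34684/7372 = -21929*1/7726 - 34684*1/7372 = -21929/7726 - 8671/1843 = -107407293/14239018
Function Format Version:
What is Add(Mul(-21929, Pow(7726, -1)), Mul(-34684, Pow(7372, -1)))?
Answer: Rational(-107407293, 14239018) ≈ -7.5432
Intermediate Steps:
Add(Mul(-21929, Pow(7726, -1)), Mul(-34684, Pow(7372, -1))) = Add(Mul(-21929, Rational(1, 7726)), Mul(-34684, Rational(1, 7372))) = Add(Rational(-21929, 7726), Rational(-8671, 1843)) = Rational(-107407293, 14239018)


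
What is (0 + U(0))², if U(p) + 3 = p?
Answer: 9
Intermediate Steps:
U(p) = -3 + p
(0 + U(0))² = (0 + (-3 + 0))² = (0 - 3)² = (-3)² = 9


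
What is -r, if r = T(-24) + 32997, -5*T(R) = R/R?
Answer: -164984/5 ≈ -32997.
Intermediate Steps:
T(R) = -⅕ (T(R) = -R/(5*R) = -⅕*1 = -⅕)
r = 164984/5 (r = -⅕ + 32997 = 164984/5 ≈ 32997.)
-r = -1*164984/5 = -164984/5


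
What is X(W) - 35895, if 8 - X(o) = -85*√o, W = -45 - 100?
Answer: -35887 + 85*I*√145 ≈ -35887.0 + 1023.5*I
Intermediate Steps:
W = -145
X(o) = 8 + 85*√o (X(o) = 8 - (-85)*√o = 8 + 85*√o)
X(W) - 35895 = (8 + 85*√(-145)) - 35895 = (8 + 85*(I*√145)) - 35895 = (8 + 85*I*√145) - 35895 = -35887 + 85*I*√145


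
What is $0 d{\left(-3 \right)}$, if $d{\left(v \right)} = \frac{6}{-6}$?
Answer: $0$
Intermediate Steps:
$d{\left(v \right)} = -1$ ($d{\left(v \right)} = 6 \left(- \frac{1}{6}\right) = -1$)
$0 d{\left(-3 \right)} = 0 \left(-1\right) = 0$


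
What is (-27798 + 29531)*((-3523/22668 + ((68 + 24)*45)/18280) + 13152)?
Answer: 236114203758907/10359276 ≈ 2.2793e+7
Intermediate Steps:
(-27798 + 29531)*((-3523/22668 + ((68 + 24)*45)/18280) + 13152) = 1733*((-3523*1/22668 + (92*45)*(1/18280)) + 13152) = 1733*((-3523/22668 + 4140*(1/18280)) + 13152) = 1733*((-3523/22668 + 207/914) + 13152) = 1733*(736127/10359276 + 13152) = 1733*(136245934079/10359276) = 236114203758907/10359276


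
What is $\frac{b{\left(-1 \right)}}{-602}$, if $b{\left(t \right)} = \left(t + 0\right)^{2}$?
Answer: $- \frac{1}{602} \approx -0.0016611$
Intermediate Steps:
$b{\left(t \right)} = t^{2}$
$\frac{b{\left(-1 \right)}}{-602} = \frac{\left(-1\right)^{2}}{-602} = 1 \left(- \frac{1}{602}\right) = - \frac{1}{602}$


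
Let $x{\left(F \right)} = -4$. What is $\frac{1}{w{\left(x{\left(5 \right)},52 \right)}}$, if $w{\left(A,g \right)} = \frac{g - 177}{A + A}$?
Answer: $\frac{8}{125} \approx 0.064$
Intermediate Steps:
$w{\left(A,g \right)} = \frac{-177 + g}{2 A}$
$\frac{1}{w{\left(x{\left(5 \right)},52 \right)}} = \frac{1}{\frac{1}{2} \frac{1}{-4} \left(-177 + 52\right)} = \frac{1}{\frac{1}{2} \left(- \frac{1}{4}\right) \left(-125\right)} = \frac{1}{\frac{125}{8}} = \frac{8}{125}$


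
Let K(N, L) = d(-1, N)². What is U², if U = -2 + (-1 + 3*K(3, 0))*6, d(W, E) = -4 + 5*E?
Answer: 4708900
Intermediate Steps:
K(N, L) = (-4 + 5*N)²
U = 2170 (U = -2 + (-1 + 3*(-4 + 5*3)²)*6 = -2 + (-1 + 3*(-4 + 15)²)*6 = -2 + (-1 + 3*11²)*6 = -2 + (-1 + 3*121)*6 = -2 + (-1 + 363)*6 = -2 + 362*6 = -2 + 2172 = 2170)
U² = 2170² = 4708900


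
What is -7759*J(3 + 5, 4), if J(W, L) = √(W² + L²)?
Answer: -31036*√5 ≈ -69399.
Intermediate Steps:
J(W, L) = √(L² + W²)
-7759*J(3 + 5, 4) = -7759*√(4² + (3 + 5)²) = -7759*√(16 + 8²) = -7759*√(16 + 64) = -31036*√5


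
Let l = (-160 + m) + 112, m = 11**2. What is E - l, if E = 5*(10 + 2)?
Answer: -13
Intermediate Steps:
m = 121
l = 73 (l = (-160 + 121) + 112 = -39 + 112 = 73)
E = 60 (E = 5*12 = 60)
E - l = 60 - 1*73 = 60 - 73 = -13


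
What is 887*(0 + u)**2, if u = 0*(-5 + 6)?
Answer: 0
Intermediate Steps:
u = 0 (u = 0*1 = 0)
887*(0 + u)**2 = 887*(0 + 0)**2 = 887*0**2 = 887*0 = 0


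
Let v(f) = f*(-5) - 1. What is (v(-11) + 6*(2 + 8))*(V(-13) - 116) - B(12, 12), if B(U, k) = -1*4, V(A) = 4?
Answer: -12764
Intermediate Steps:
B(U, k) = -4
v(f) = -1 - 5*f (v(f) = -5*f - 1 = -1 - 5*f)
(v(-11) + 6*(2 + 8))*(V(-13) - 116) - B(12, 12) = ((-1 - 5*(-11)) + 6*(2 + 8))*(4 - 116) - 1*(-4) = ((-1 + 55) + 6*10)*(-112) + 4 = (54 + 60)*(-112) + 4 = 114*(-112) + 4 = -12768 + 4 = -12764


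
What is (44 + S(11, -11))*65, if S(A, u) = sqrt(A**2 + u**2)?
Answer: 2860 + 715*sqrt(2) ≈ 3871.2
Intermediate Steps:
(44 + S(11, -11))*65 = (44 + sqrt(11**2 + (-11)**2))*65 = (44 + sqrt(121 + 121))*65 = (44 + sqrt(242))*65 = (44 + 11*sqrt(2))*65 = 2860 + 715*sqrt(2)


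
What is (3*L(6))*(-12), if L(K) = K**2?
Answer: -1296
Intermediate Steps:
(3*L(6))*(-12) = (3*6**2)*(-12) = (3*36)*(-12) = 108*(-12) = -1296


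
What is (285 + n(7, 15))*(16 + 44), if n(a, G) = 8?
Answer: 17580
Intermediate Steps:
(285 + n(7, 15))*(16 + 44) = (285 + 8)*(16 + 44) = 293*60 = 17580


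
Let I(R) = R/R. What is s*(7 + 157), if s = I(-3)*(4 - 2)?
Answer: 328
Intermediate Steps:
I(R) = 1
s = 2 (s = 1*(4 - 2) = 1*2 = 2)
s*(7 + 157) = 2*(7 + 157) = 2*164 = 328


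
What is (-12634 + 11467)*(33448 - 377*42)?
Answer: -20555538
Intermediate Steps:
(-12634 + 11467)*(33448 - 377*42) = -1167*(33448 - 15834) = -1167*17614 = -20555538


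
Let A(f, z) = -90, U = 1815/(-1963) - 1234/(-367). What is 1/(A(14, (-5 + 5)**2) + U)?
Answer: -720421/63081653 ≈ -0.011420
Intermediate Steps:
U = 1756237/720421 (U = 1815*(-1/1963) - 1234*(-1/367) = -1815/1963 + 1234/367 = 1756237/720421 ≈ 2.4378)
1/(A(14, (-5 + 5)**2) + U) = 1/(-90 + 1756237/720421) = 1/(-63081653/720421) = -720421/63081653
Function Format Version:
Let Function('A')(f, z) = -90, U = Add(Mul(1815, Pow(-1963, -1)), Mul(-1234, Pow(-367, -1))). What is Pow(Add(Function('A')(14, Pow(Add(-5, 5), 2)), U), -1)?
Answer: Rational(-720421, 63081653) ≈ -0.011420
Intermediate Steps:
U = Rational(1756237, 720421) (U = Add(Mul(1815, Rational(-1, 1963)), Mul(-1234, Rational(-1, 367))) = Add(Rational(-1815, 1963), Rational(1234, 367)) = Rational(1756237, 720421) ≈ 2.4378)
Pow(Add(Function('A')(14, Pow(Add(-5, 5), 2)), U), -1) = Pow(Add(-90, Rational(1756237, 720421)), -1) = Pow(Rational(-63081653, 720421), -1) = Rational(-720421, 63081653)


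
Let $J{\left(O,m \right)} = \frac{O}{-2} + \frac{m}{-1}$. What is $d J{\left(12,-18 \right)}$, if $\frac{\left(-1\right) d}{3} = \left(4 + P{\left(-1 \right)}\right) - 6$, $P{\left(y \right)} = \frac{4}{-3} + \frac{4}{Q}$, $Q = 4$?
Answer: $84$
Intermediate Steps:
$J{\left(O,m \right)} = - m - \frac{O}{2}$ ($J{\left(O,m \right)} = O \left(- \frac{1}{2}\right) + m \left(-1\right) = - \frac{O}{2} - m = - m - \frac{O}{2}$)
$P{\left(y \right)} = - \frac{1}{3}$ ($P{\left(y \right)} = \frac{4}{-3} + \frac{4}{4} = 4 \left(- \frac{1}{3}\right) + 4 \cdot \frac{1}{4} = - \frac{4}{3} + 1 = - \frac{1}{3}$)
$d = 7$ ($d = - 3 \left(\left(4 - \frac{1}{3}\right) - 6\right) = - 3 \left(\frac{11}{3} - 6\right) = \left(-3\right) \left(- \frac{7}{3}\right) = 7$)
$d J{\left(12,-18 \right)} = 7 \left(\left(-1\right) \left(-18\right) - 6\right) = 7 \left(18 - 6\right) = 7 \cdot 12 = 84$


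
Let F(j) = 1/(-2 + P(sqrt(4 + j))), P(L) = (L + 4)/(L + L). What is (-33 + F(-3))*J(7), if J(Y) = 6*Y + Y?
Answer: -1519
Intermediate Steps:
J(Y) = 7*Y
P(L) = (4 + L)/(2*L) (P(L) = (4 + L)/((2*L)) = (4 + L)*(1/(2*L)) = (4 + L)/(2*L))
F(j) = 1/(-2 + (4 + sqrt(4 + j))/(2*sqrt(4 + j))) (F(j) = 1/(-2 + (4 + sqrt(4 + j))/(2*(sqrt(4 + j)))) = 1/(-2 + (4 + sqrt(4 + j))/(2*sqrt(4 + j))))
(-33 + F(-3))*J(7) = (-33 - 2*sqrt(4 - 3)/(-4 + 3*sqrt(4 - 3)))*(7*7) = (-33 - 2*sqrt(1)/(-4 + 3*sqrt(1)))*49 = (-33 - 2*1/(-4 + 3*1))*49 = (-33 - 2*1/(-4 + 3))*49 = (-33 - 2*1/(-1))*49 = (-33 - 2*(-1)*1)*49 = (-33 + 2)*49 = -31*49 = -1519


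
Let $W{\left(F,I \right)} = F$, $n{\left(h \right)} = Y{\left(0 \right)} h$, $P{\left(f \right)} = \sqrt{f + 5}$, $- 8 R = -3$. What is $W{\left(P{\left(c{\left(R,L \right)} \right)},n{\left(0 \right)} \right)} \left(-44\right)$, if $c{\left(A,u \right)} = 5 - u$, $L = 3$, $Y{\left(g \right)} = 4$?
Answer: $- 44 \sqrt{7} \approx -116.41$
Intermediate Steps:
$R = \frac{3}{8}$ ($R = \left(- \frac{1}{8}\right) \left(-3\right) = \frac{3}{8} \approx 0.375$)
$P{\left(f \right)} = \sqrt{5 + f}$
$n{\left(h \right)} = 4 h$
$W{\left(P{\left(c{\left(R,L \right)} \right)},n{\left(0 \right)} \right)} \left(-44\right) = \sqrt{5 + \left(5 - 3\right)} \left(-44\right) = \sqrt{5 + 2} \left(-44\right) = \sqrt{7} \left(-44\right) = - 44 \sqrt{7}$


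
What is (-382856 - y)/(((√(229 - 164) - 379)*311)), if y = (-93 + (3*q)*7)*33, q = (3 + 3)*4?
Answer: 150242801/44652136 + 396419*√65/44652136 ≈ 3.4363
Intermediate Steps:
q = 24 (q = 6*4 = 24)
y = 13563 (y = (-93 + (3*24)*7)*33 = (-93 + 72*7)*33 = (-93 + 504)*33 = 411*33 = 13563)
(-382856 - y)/(((√(229 - 164) - 379)*311)) = (-382856 - 1*13563)/(((√(229 - 164) - 379)*311)) = (-382856 - 13563)/(((√65 - 379)*311)) = -396419*1/(311*(-379 + √65)) = -396419/(-117869 + 311*√65)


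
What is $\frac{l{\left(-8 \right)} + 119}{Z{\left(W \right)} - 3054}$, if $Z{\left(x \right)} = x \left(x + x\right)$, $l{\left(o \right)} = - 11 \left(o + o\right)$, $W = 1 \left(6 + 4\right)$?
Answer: $- \frac{295}{2854} \approx -0.10336$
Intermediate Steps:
$W = 10$ ($W = 1 \cdot 10 = 10$)
$l{\left(o \right)} = - 22 o$ ($l{\left(o \right)} = - 11 \cdot 2 o = - 22 o$)
$Z{\left(x \right)} = 2 x^{2}$ ($Z{\left(x \right)} = x 2 x = 2 x^{2}$)
$\frac{l{\left(-8 \right)} + 119}{Z{\left(W \right)} - 3054} = \frac{\left(-22\right) \left(-8\right) + 119}{2 \cdot 10^{2} - 3054} = \frac{176 + 119}{2 \cdot 100 - 3054} = \frac{295}{200 - 3054} = \frac{295}{-2854} = 295 \left(- \frac{1}{2854}\right) = - \frac{295}{2854}$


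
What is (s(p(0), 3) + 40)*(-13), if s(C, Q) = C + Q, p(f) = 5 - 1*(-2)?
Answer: -650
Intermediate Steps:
p(f) = 7 (p(f) = 5 + 2 = 7)
(s(p(0), 3) + 40)*(-13) = ((7 + 3) + 40)*(-13) = (10 + 40)*(-13) = 50*(-13) = -650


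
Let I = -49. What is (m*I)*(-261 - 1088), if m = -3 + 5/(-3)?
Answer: -925414/3 ≈ -3.0847e+5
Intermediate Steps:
m = -14/3 (m = -3 + 5*(-⅓) = -3 - 5/3 = -14/3 ≈ -4.6667)
(m*I)*(-261 - 1088) = (-14/3*(-49))*(-261 - 1088) = (686/3)*(-1349) = -925414/3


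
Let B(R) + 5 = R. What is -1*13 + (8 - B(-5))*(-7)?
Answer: -139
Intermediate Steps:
B(R) = -5 + R
-1*13 + (8 - B(-5))*(-7) = -1*13 + (8 - (-5 - 5))*(-7) = -13 + (8 - 1*(-10))*(-7) = -13 + (8 + 10)*(-7) = -13 + 18*(-7) = -13 - 126 = -139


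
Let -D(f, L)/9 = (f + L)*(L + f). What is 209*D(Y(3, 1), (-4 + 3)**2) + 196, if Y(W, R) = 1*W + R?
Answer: -46829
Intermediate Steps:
Y(W, R) = R + W (Y(W, R) = W + R = R + W)
D(f, L) = -9*(L + f)**2 (D(f, L) = -9*(f + L)*(L + f) = -9*(L + f)*(L + f) = -9*(L + f)**2)
209*D(Y(3, 1), (-4 + 3)**2) + 196 = 209*(-9*((-4 + 3)**2 + (1 + 3))**2) + 196 = 209*(-9*((-1)**2 + 4)**2) + 196 = 209*(-9*(1 + 4)**2) + 196 = 209*(-9*5**2) + 196 = 209*(-9*25) + 196 = 209*(-225) + 196 = -47025 + 196 = -46829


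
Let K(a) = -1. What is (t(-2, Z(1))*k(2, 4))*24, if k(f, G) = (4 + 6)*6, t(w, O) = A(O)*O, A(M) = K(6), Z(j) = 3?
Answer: -4320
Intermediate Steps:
A(M) = -1
t(w, O) = -O
k(f, G) = 60 (k(f, G) = 10*6 = 60)
(t(-2, Z(1))*k(2, 4))*24 = (-1*3*60)*24 = -3*60*24 = -180*24 = -4320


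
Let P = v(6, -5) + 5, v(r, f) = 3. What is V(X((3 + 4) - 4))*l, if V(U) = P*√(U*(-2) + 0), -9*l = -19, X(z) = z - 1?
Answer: 304*I/9 ≈ 33.778*I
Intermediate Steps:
X(z) = -1 + z
l = 19/9 (l = -⅑*(-19) = 19/9 ≈ 2.1111)
P = 8 (P = 3 + 5 = 8)
V(U) = 8*√2*√(-U) (V(U) = 8*√(U*(-2) + 0) = 8*√(-2*U + 0) = 8*√(-2*U) = 8*(√2*√(-U)) = 8*√2*√(-U))
V(X((3 + 4) - 4))*l = (8*√2*√(-(-1 + ((3 + 4) - 4))))*(19/9) = (8*√2*√(-(-1 + (7 - 4))))*(19/9) = (8*√2*√(-(-1 + 3)))*(19/9) = (8*√2*√(-1*2))*(19/9) = (8*√2*√(-2))*(19/9) = (8*√2*(I*√2))*(19/9) = (16*I)*(19/9) = 304*I/9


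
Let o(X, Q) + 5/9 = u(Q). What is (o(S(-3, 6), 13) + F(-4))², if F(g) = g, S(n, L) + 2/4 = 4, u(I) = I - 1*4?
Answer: 1600/81 ≈ 19.753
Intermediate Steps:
u(I) = -4 + I (u(I) = I - 4 = -4 + I)
S(n, L) = 7/2 (S(n, L) = -½ + 4 = 7/2)
o(X, Q) = -41/9 + Q (o(X, Q) = -5/9 + (-4 + Q) = -41/9 + Q)
(o(S(-3, 6), 13) + F(-4))² = ((-41/9 + 13) - 4)² = (76/9 - 4)² = (40/9)² = 1600/81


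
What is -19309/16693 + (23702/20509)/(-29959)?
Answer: -11864407747965/10256665483783 ≈ -1.1568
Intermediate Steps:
-19309/16693 + (23702/20509)/(-29959) = -19309*1/16693 + (23702*(1/20509))*(-1/29959) = -19309/16693 + (23702/20509)*(-1/29959) = -19309/16693 - 23702/614429131 = -11864407747965/10256665483783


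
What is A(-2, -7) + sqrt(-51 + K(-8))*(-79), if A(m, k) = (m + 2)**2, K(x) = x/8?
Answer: -158*I*sqrt(13) ≈ -569.68*I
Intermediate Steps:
K(x) = x/8 (K(x) = x*(1/8) = x/8)
A(m, k) = (2 + m)**2
A(-2, -7) + sqrt(-51 + K(-8))*(-79) = (2 - 2)**2 + sqrt(-51 + (1/8)*(-8))*(-79) = 0**2 + sqrt(-51 - 1)*(-79) = 0 + sqrt(-52)*(-79) = 0 + (2*I*sqrt(13))*(-79) = 0 - 158*I*sqrt(13) = -158*I*sqrt(13)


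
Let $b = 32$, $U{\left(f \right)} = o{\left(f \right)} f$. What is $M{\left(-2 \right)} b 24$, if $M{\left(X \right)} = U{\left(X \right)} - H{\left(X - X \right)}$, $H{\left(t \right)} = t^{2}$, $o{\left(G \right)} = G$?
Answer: $3072$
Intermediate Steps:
$U{\left(f \right)} = f^{2}$ ($U{\left(f \right)} = f f = f^{2}$)
$M{\left(X \right)} = X^{2}$ ($M{\left(X \right)} = X^{2} - \left(X - X\right)^{2} = X^{2} - 0^{2} = X^{2} - 0 = X^{2} + 0 = X^{2}$)
$M{\left(-2 \right)} b 24 = \left(-2\right)^{2} \cdot 32 \cdot 24 = 4 \cdot 32 \cdot 24 = 128 \cdot 24 = 3072$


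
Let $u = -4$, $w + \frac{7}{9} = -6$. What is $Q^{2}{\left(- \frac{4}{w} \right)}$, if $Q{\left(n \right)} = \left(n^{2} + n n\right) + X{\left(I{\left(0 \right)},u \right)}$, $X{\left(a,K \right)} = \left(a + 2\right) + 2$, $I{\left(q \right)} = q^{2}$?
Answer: $\frac{305410576}{13845841} \approx 22.058$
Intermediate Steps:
$w = - \frac{61}{9}$ ($w = - \frac{7}{9} - 6 = - \frac{61}{9} \approx -6.7778$)
$X{\left(a,K \right)} = 4 + a$ ($X{\left(a,K \right)} = \left(2 + a\right) + 2 = 4 + a$)
$Q{\left(n \right)} = 4 + 2 n^{2}$ ($Q{\left(n \right)} = \left(n^{2} + n n\right) + \left(4 + 0^{2}\right) = \left(n^{2} + n^{2}\right) + \left(4 + 0\right) = 2 n^{2} + 4 = 4 + 2 n^{2}$)
$Q^{2}{\left(- \frac{4}{w} \right)} = \left(4 + 2 \left(- \frac{4}{- \frac{61}{9}}\right)^{2}\right)^{2} = \left(4 + 2 \left(\left(-4\right) \left(- \frac{9}{61}\right)\right)^{2}\right)^{2} = \left(4 + 2 \left(\frac{36}{61}\right)^{2}\right)^{2} = \left(4 + 2 \cdot \frac{1296}{3721}\right)^{2} = \left(4 + \frac{2592}{3721}\right)^{2} = \left(\frac{17476}{3721}\right)^{2} = \frac{305410576}{13845841}$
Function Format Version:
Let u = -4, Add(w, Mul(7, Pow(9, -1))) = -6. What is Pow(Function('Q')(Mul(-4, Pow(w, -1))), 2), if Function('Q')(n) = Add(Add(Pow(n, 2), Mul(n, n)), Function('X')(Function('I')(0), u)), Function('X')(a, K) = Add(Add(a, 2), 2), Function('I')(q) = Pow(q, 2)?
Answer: Rational(305410576, 13845841) ≈ 22.058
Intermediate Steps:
w = Rational(-61, 9) (w = Add(Rational(-7, 9), -6) = Rational(-61, 9) ≈ -6.7778)
Function('X')(a, K) = Add(4, a) (Function('X')(a, K) = Add(Add(2, a), 2) = Add(4, a))
Function('Q')(n) = Add(4, Mul(2, Pow(n, 2))) (Function('Q')(n) = Add(Add(Pow(n, 2), Mul(n, n)), Add(4, Pow(0, 2))) = Add(Add(Pow(n, 2), Pow(n, 2)), Add(4, 0)) = Add(Mul(2, Pow(n, 2)), 4) = Add(4, Mul(2, Pow(n, 2))))
Pow(Function('Q')(Mul(-4, Pow(w, -1))), 2) = Pow(Add(4, Mul(2, Pow(Mul(-4, Pow(Rational(-61, 9), -1)), 2))), 2) = Pow(Add(4, Mul(2, Pow(Mul(-4, Rational(-9, 61)), 2))), 2) = Pow(Add(4, Mul(2, Pow(Rational(36, 61), 2))), 2) = Pow(Add(4, Mul(2, Rational(1296, 3721))), 2) = Pow(Add(4, Rational(2592, 3721)), 2) = Pow(Rational(17476, 3721), 2) = Rational(305410576, 13845841)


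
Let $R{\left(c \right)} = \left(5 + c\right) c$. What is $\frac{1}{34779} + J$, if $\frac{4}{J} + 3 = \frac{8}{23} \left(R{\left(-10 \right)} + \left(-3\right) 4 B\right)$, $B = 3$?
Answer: $\frac{3199711}{1495497} \approx 2.1396$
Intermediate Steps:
$R{\left(c \right)} = c \left(5 + c\right)$
$J = \frac{92}{43}$ ($J = \frac{4}{-3 + \frac{8}{23} \left(- 10 \left(5 - 10\right) + \left(-3\right) 4 \cdot 3\right)} = \frac{4}{-3 + 8 \cdot \frac{1}{23} \left(\left(-10\right) \left(-5\right) - 36\right)} = \frac{4}{-3 + \frac{8 \left(50 - 36\right)}{23}} = \frac{4}{-3 + \frac{8}{23} \cdot 14} = \frac{4}{-3 + \frac{112}{23}} = \frac{4}{\frac{43}{23}} = 4 \cdot \frac{23}{43} = \frac{92}{43} \approx 2.1395$)
$\frac{1}{34779} + J = \frac{1}{34779} + \frac{92}{43} = \frac{3199711}{1495497}$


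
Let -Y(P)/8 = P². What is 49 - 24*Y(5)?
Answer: 4849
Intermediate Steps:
Y(P) = -8*P²
49 - 24*Y(5) = 49 - (-192)*5² = 49 - (-192)*25 = 49 - 24*(-200) = 49 + 4800 = 4849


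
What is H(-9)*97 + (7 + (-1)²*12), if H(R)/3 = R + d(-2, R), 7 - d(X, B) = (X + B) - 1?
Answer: 2929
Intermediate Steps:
d(X, B) = 8 - B - X (d(X, B) = 7 - ((X + B) - 1) = 7 - ((B + X) - 1) = 7 - (-1 + B + X) = 7 + (1 - B - X) = 8 - B - X)
H(R) = 30 (H(R) = 3*(R + (8 - R - 1*(-2))) = 3*(R + (8 - R + 2)) = 3*(R + (10 - R)) = 3*10 = 30)
H(-9)*97 + (7 + (-1)²*12) = 30*97 + (7 + (-1)²*12) = 2910 + (7 + 1*12) = 2910 + (7 + 12) = 2910 + 19 = 2929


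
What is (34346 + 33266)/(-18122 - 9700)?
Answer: -33806/13911 ≈ -2.4302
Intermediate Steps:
(34346 + 33266)/(-18122 - 9700) = 67612/(-27822) = 67612*(-1/27822) = -33806/13911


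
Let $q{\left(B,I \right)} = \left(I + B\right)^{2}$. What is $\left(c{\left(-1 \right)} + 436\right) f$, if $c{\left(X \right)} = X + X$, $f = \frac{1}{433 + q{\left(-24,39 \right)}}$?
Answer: $\frac{31}{47} \approx 0.65957$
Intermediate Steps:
$q{\left(B,I \right)} = \left(B + I\right)^{2}$
$f = \frac{1}{658}$ ($f = \frac{1}{433 + \left(-24 + 39\right)^{2}} = \frac{1}{433 + 15^{2}} = \frac{1}{433 + 225} = \frac{1}{658} \approx 0.0015198$)
$c{\left(X \right)} = 2 X$
$\left(c{\left(-1 \right)} + 436\right) f = \left(2 \left(-1\right) + 436\right) \frac{1}{658} = \left(-2 + 436\right) \frac{1}{658} = 434 \cdot \frac{1}{658} = \frac{31}{47}$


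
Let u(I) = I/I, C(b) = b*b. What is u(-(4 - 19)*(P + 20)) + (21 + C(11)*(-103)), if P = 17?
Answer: -12441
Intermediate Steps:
C(b) = b²
u(I) = 1
u(-(4 - 19)*(P + 20)) + (21 + C(11)*(-103)) = 1 + (21 + 11²*(-103)) = 1 + (21 + 121*(-103)) = 1 + (21 - 12463) = 1 - 12442 = -12441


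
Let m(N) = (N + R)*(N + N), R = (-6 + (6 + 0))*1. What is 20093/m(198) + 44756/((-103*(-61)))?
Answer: 3635472767/492637464 ≈ 7.3796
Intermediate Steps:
R = 0 (R = (-6 + 6)*1 = 0*1 = 0)
m(N) = 2*N² (m(N) = (N + 0)*(N + N) = N*(2*N) = 2*N²)
20093/m(198) + 44756/((-103*(-61))) = 20093/((2*198²)) + 44756/((-103*(-61))) = 20093/((2*39204)) + 44756/6283 = 20093/78408 + 44756*(1/6283) = 20093*(1/78408) + 44756/6283 = 20093/78408 + 44756/6283 = 3635472767/492637464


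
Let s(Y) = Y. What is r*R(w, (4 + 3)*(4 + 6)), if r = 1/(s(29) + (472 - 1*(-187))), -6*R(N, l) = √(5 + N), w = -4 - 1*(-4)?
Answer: -√5/4128 ≈ -0.00054168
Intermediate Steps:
w = 0 (w = -4 + 4 = 0)
R(N, l) = -√(5 + N)/6
r = 1/688 (r = 1/(29 + (472 - 1*(-187))) = 1/(29 + (472 + 187)) = 1/(29 + 659) = 1/688 ≈ 0.0014535)
r*R(w, (4 + 3)*(4 + 6)) = (-√(5 + 0)/6)/688 = (-√5/6)/688 = -√5/4128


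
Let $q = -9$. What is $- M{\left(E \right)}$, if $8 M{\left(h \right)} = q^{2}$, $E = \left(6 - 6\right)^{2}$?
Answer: $- \frac{81}{8} \approx -10.125$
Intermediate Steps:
$E = 0$ ($E = 0^{2} = 0$)
$M{\left(h \right)} = \frac{81}{8}$ ($M{\left(h \right)} = \frac{\left(-9\right)^{2}}{8} = \frac{1}{8} \cdot 81 = \frac{81}{8}$)
$- M{\left(E \right)} = \left(-1\right) \frac{81}{8} = - \frac{81}{8}$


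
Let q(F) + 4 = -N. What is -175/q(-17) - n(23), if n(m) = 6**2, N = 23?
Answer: -797/27 ≈ -29.519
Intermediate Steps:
q(F) = -27 (q(F) = -4 - 1*23 = -4 - 23 = -27)
n(m) = 36
-175/q(-17) - n(23) = -175/(-27) - 1*36 = -175*(-1/27) - 36 = 175/27 - 36 = -797/27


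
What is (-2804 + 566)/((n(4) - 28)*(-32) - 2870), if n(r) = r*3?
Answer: 373/393 ≈ 0.94911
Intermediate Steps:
n(r) = 3*r
(-2804 + 566)/((n(4) - 28)*(-32) - 2870) = (-2804 + 566)/((3*4 - 28)*(-32) - 2870) = -2238/((12 - 28)*(-32) - 2870) = -2238/(-16*(-32) - 2870) = -2238/(512 - 2870) = -2238/(-2358) = -2238*(-1/2358) = 373/393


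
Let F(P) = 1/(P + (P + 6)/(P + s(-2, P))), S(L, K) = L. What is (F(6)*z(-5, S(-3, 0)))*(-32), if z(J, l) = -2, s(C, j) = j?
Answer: 64/7 ≈ 9.1429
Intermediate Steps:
F(P) = 1/(P + (6 + P)/(2*P)) (F(P) = 1/(P + (P + 6)/(P + P)) = 1/(P + (6 + P)/((2*P))) = 1/(P + (6 + P)*(1/(2*P))) = 1/(P + (6 + P)/(2*P)))
(F(6)*z(-5, S(-3, 0)))*(-32) = ((2*6/(6 + 6 + 2*6²))*(-2))*(-32) = ((2*6/(6 + 6 + 2*36))*(-2))*(-32) = ((2*6/(6 + 6 + 72))*(-2))*(-32) = ((2*6/84)*(-2))*(-32) = ((2*6*(1/84))*(-2))*(-32) = ((⅐)*(-2))*(-32) = -2/7*(-32) = 64/7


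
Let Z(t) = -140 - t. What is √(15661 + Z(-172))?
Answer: √15693 ≈ 125.27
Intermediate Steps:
√(15661 + Z(-172)) = √(15661 + (-140 - 1*(-172))) = √(15661 + (-140 + 172)) = √(15661 + 32) = √15693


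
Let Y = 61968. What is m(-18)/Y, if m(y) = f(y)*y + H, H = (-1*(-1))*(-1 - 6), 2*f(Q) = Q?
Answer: 155/61968 ≈ 0.0025013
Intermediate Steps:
f(Q) = Q/2
H = -7 (H = 1*(-7) = -7)
m(y) = -7 + y**2/2 (m(y) = (y/2)*y - 7 = y**2/2 - 7 = -7 + y**2/2)
m(-18)/Y = (-7 + (1/2)*(-18)**2)/61968 = (-7 + (1/2)*324)*(1/61968) = (-7 + 162)*(1/61968) = 155*(1/61968) = 155/61968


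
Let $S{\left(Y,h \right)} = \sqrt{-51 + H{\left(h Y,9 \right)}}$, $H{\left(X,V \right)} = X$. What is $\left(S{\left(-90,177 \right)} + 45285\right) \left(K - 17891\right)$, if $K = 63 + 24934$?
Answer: $321795210 + 7106 i \sqrt{15981} \approx 3.218 \cdot 10^{8} + 8.9831 \cdot 10^{5} i$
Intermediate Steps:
$K = 24997$
$S{\left(Y,h \right)} = \sqrt{-51 + Y h}$ ($S{\left(Y,h \right)} = \sqrt{-51 + h Y} = \sqrt{-51 + Y h}$)
$\left(S{\left(-90,177 \right)} + 45285\right) \left(K - 17891\right) = \left(\sqrt{-51 - 15930} + 45285\right) \left(24997 - 17891\right) = \left(\sqrt{-51 - 15930} + 45285\right) 7106 = \left(\sqrt{-15981} + 45285\right) 7106 = \left(i \sqrt{15981} + 45285\right) 7106 = \left(45285 + i \sqrt{15981}\right) 7106 = 321795210 + 7106 i \sqrt{15981}$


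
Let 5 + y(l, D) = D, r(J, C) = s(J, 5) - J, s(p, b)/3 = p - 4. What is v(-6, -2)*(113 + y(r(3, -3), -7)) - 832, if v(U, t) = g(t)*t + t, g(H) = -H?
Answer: -1438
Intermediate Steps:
s(p, b) = -12 + 3*p (s(p, b) = 3*(p - 4) = 3*(-4 + p) = -12 + 3*p)
v(U, t) = t - t² (v(U, t) = (-t)*t + t = -t² + t = t - t²)
r(J, C) = -12 + 2*J (r(J, C) = (-12 + 3*J) - J = -12 + 2*J)
y(l, D) = -5 + D
v(-6, -2)*(113 + y(r(3, -3), -7)) - 832 = (-2*(1 - 1*(-2)))*(113 + (-5 - 7)) - 832 = (-2*(1 + 2))*(113 - 12) - 832 = -2*3*101 - 832 = -6*101 - 832 = -606 - 832 = -1438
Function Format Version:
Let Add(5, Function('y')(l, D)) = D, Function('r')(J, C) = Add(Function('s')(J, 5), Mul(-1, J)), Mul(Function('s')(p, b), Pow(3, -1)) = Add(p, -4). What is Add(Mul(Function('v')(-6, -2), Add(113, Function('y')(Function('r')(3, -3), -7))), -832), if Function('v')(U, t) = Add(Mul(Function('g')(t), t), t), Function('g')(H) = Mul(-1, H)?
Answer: -1438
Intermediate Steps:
Function('s')(p, b) = Add(-12, Mul(3, p)) (Function('s')(p, b) = Mul(3, Add(p, -4)) = Mul(3, Add(-4, p)) = Add(-12, Mul(3, p)))
Function('v')(U, t) = Add(t, Mul(-1, Pow(t, 2))) (Function('v')(U, t) = Add(Mul(Mul(-1, t), t), t) = Add(Mul(-1, Pow(t, 2)), t) = Add(t, Mul(-1, Pow(t, 2))))
Function('r')(J, C) = Add(-12, Mul(2, J)) (Function('r')(J, C) = Add(Add(-12, Mul(3, J)), Mul(-1, J)) = Add(-12, Mul(2, J)))
Function('y')(l, D) = Add(-5, D)
Add(Mul(Function('v')(-6, -2), Add(113, Function('y')(Function('r')(3, -3), -7))), -832) = Add(Mul(Mul(-2, Add(1, Mul(-1, -2))), Add(113, Add(-5, -7))), -832) = Add(Mul(Mul(-2, Add(1, 2)), Add(113, -12)), -832) = Add(Mul(Mul(-2, 3), 101), -832) = Add(Mul(-6, 101), -832) = Add(-606, -832) = -1438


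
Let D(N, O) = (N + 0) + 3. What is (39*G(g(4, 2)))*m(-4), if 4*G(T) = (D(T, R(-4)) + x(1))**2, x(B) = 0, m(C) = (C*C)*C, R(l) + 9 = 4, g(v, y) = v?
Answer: -30576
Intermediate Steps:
R(l) = -5 (R(l) = -9 + 4 = -5)
m(C) = C**3 (m(C) = C**2*C = C**3)
D(N, O) = 3 + N (D(N, O) = N + 3 = 3 + N)
G(T) = (3 + T)**2/4 (G(T) = ((3 + T) + 0)**2/4 = (3 + T)**2/4)
(39*G(g(4, 2)))*m(-4) = (39*((3 + 4)**2/4))*(-4)**3 = (39*((1/4)*7**2))*(-64) = (39*((1/4)*49))*(-64) = (39*(49/4))*(-64) = (1911/4)*(-64) = -30576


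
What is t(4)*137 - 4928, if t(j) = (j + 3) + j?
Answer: -3421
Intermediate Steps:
t(j) = 3 + 2*j (t(j) = (3 + j) + j = 3 + 2*j)
t(4)*137 - 4928 = (3 + 2*4)*137 - 4928 = (3 + 8)*137 - 4928 = 11*137 - 4928 = 1507 - 4928 = -3421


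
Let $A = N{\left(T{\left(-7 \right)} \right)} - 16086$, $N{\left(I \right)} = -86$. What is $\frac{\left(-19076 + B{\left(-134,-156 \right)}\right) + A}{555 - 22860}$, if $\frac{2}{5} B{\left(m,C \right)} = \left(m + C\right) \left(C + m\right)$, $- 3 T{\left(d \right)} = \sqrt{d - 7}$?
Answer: $- \frac{58334}{7435} \approx -7.8459$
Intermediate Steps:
$T{\left(d \right)} = - \frac{\sqrt{-7 + d}}{3}$ ($T{\left(d \right)} = - \frac{\sqrt{d - 7}}{3} = - \frac{\sqrt{-7 + d}}{3}$)
$A = -16172$ ($A = -86 - 16086 = -16172$)
$B{\left(m,C \right)} = \frac{5 \left(C + m\right)^{2}}{2}$ ($B{\left(m,C \right)} = \frac{5 \left(m + C\right) \left(C + m\right)}{2} = \frac{5 \left(C + m\right) \left(C + m\right)}{2} = \frac{5 \left(C + m\right)^{2}}{2}$)
$\frac{\left(-19076 + B{\left(-134,-156 \right)}\right) + A}{555 - 22860} = \frac{\left(-19076 + \frac{5 \left(-156 - 134\right)^{2}}{2}\right) - 16172}{555 - 22860} = \frac{\left(-19076 + \frac{5 \left(-290\right)^{2}}{2}\right) - 16172}{-22305} = \left(\left(-19076 + \frac{5}{2} \cdot 84100\right) - 16172\right) \left(- \frac{1}{22305}\right) = \left(\left(-19076 + 210250\right) - 16172\right) \left(- \frac{1}{22305}\right) = \left(191174 - 16172\right) \left(- \frac{1}{22305}\right) = 175002 \left(- \frac{1}{22305}\right) = - \frac{58334}{7435}$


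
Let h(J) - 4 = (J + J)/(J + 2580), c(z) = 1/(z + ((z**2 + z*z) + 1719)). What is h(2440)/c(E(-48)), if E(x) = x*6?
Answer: 208814112/251 ≈ 8.3193e+5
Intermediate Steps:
E(x) = 6*x
c(z) = 1/(1719 + z + 2*z**2) (c(z) = 1/(z + ((z**2 + z**2) + 1719)) = 1/(z + (2*z**2 + 1719)) = 1/(z + (1719 + 2*z**2)) = 1/(1719 + z + 2*z**2))
h(J) = 4 + 2*J/(2580 + J) (h(J) = 4 + (J + J)/(J + 2580) = 4 + (2*J)/(2580 + J) = 4 + 2*J/(2580 + J))
h(2440)/c(E(-48)) = (6*(1720 + 2440)/(2580 + 2440))/(1/(1719 + 6*(-48) + 2*(6*(-48))**2)) = (6*4160/5020)/(1/(1719 - 288 + 2*(-288)**2)) = (6*(1/5020)*4160)/(1/(1719 - 288 + 2*82944)) = 1248/(251*(1/(1719 - 288 + 165888))) = 1248/(251*(1/167319)) = (1248/251)*167319 = 208814112/251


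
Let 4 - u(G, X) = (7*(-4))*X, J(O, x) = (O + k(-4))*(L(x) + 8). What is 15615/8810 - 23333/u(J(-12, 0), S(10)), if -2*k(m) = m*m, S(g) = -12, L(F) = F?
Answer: 21074791/292492 ≈ 72.052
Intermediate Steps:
k(m) = -m**2/2 (k(m) = -m*m/2 = -m**2/2)
J(O, x) = (-8 + O)*(8 + x) (J(O, x) = (O - 1/2*(-4)**2)*(x + 8) = (O - 1/2*16)*(8 + x) = (O - 8)*(8 + x) = (-8 + O)*(8 + x))
u(G, X) = 4 + 28*X (u(G, X) = 4 - 7*(-4)*X = 4 - (-28)*X = 4 + 28*X)
15615/8810 - 23333/u(J(-12, 0), S(10)) = 15615/8810 - 23333/(4 + 28*(-12)) = 15615*(1/8810) - 23333/(4 - 336) = 3123/1762 - 23333/(-332) = 3123/1762 - 23333*(-1/332) = 3123/1762 + 23333/332 = 21074791/292492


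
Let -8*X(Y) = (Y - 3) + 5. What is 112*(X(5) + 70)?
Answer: 7742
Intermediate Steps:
X(Y) = -1/4 - Y/8 (X(Y) = -((Y - 3) + 5)/8 = -((-3 + Y) + 5)/8 = -(2 + Y)/8 = -1/4 - Y/8)
112*(X(5) + 70) = 112*((-1/4 - 1/8*5) + 70) = 112*((-1/4 - 5/8) + 70) = 112*(-7/8 + 70) = 112*(553/8) = 7742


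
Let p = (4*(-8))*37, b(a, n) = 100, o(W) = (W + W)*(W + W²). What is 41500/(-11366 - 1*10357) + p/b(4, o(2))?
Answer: -7467508/543075 ≈ -13.750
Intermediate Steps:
o(W) = 2*W*(W + W²) (o(W) = (2*W)*(W + W²) = 2*W*(W + W²))
p = -1184 (p = -32*37 = -1184)
41500/(-11366 - 1*10357) + p/b(4, o(2)) = 41500/(-11366 - 1*10357) - 1184/100 = 41500/(-11366 - 10357) - 1184*1/100 = 41500/(-21723) - 296/25 = 41500*(-1/21723) - 296/25 = -41500/21723 - 296/25 = -7467508/543075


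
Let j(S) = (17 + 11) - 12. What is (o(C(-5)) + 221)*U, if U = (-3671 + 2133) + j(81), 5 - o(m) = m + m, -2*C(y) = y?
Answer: -336362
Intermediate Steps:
C(y) = -y/2
o(m) = 5 - 2*m (o(m) = 5 - (m + m) = 5 - 2*m)
j(S) = 16 (j(S) = 28 - 12 = 16)
U = -1522 (U = (-3671 + 2133) + 16 = -1538 + 16 = -1522)
(o(C(-5)) + 221)*U = ((5 - (-1)*(-5)) + 221)*(-1522) = ((5 - 2*5/2) + 221)*(-1522) = ((5 - 5) + 221)*(-1522) = (0 + 221)*(-1522) = 221*(-1522) = -336362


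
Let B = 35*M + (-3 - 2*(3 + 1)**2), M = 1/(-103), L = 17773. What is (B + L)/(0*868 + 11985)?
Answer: 608993/411485 ≈ 1.4800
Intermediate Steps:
M = -1/103 ≈ -0.0097087
B = -3640/103 (B = 35*(-1/103) + (-3 - 2*(3 + 1)**2) = -35/103 + (-3 - 2*4**2) = -35/103 + (-3 - 2*16) = -35/103 + (-3 - 32) = -35/103 - 35 = -3640/103 ≈ -35.340)
(B + L)/(0*868 + 11985) = (-3640/103 + 17773)/(0*868 + 11985) = 1826979/(103*(0 + 11985)) = (1826979/103)/11985 = (1826979/103)*(1/11985) = 608993/411485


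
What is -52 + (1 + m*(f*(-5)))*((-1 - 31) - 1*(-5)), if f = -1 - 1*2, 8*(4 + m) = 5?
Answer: 10303/8 ≈ 1287.9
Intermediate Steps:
m = -27/8 (m = -4 + (⅛)*5 = -4 + 5/8 = -27/8 ≈ -3.3750)
f = -3 (f = -1 - 2 = -3)
-52 + (1 + m*(f*(-5)))*((-1 - 31) - 1*(-5)) = -52 + (1 - (-81)*(-5)/8)*((-1 - 31) - 1*(-5)) = -52 + (1 - 27/8*15)*(-32 + 5) = -52 + (1 - 405/8)*(-27) = -52 - 397/8*(-27) = -52 + 10719/8 = 10303/8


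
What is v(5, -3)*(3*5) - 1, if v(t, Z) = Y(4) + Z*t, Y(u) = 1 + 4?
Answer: -151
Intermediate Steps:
Y(u) = 5
v(t, Z) = 5 + Z*t
v(5, -3)*(3*5) - 1 = (5 - 3*5)*(3*5) - 1 = (5 - 15)*15 - 1 = -10*15 - 1 = -150 - 1 = -151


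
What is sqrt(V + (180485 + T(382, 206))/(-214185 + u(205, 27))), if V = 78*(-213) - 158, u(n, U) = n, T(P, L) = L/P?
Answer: I*sqrt(7004220401035241410)/20435090 ≈ 129.51*I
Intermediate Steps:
V = -16772 (V = -16614 - 158 = -16772)
sqrt(V + (180485 + T(382, 206))/(-214185 + u(205, 27))) = sqrt(-16772 + (180485 + 206/382)/(-214185 + 205)) = sqrt(-16772 + (180485 + 206*(1/382))/(-213980)) = sqrt(-16772 + (180485 + 103/191)*(-1/213980)) = sqrt(-16772 + (34472738/191)*(-1/213980)) = sqrt(-16772 - 17236369/20435090) = sqrt(-342754565849/20435090) = I*sqrt(7004220401035241410)/20435090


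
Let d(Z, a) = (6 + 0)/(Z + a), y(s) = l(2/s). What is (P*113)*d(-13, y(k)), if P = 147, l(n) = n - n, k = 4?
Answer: -99666/13 ≈ -7666.6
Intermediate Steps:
l(n) = 0
y(s) = 0
d(Z, a) = 6/(Z + a)
(P*113)*d(-13, y(k)) = (147*113)*(6/(-13 + 0)) = 16611*(6/(-13)) = 16611*(6*(-1/13)) = 16611*(-6/13) = -99666/13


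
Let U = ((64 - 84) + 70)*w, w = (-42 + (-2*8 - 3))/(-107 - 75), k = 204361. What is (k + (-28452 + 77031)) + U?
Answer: 23019065/91 ≈ 2.5296e+5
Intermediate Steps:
w = 61/182 (w = (-42 + (-16 - 3))/(-182) = (-42 - 19)*(-1/182) = -61*(-1/182) = 61/182 ≈ 0.33517)
U = 1525/91 (U = ((64 - 84) + 70)*(61/182) = (-20 + 70)*(61/182) = 50*(61/182) = 1525/91 ≈ 16.758)
(k + (-28452 + 77031)) + U = (204361 + (-28452 + 77031)) + 1525/91 = (204361 + 48579) + 1525/91 = 252940 + 1525/91 = 23019065/91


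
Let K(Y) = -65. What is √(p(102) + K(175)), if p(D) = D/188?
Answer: I*√569546/94 ≈ 8.0285*I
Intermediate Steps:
p(D) = D/188 (p(D) = D*(1/188) = D/188)
√(p(102) + K(175)) = √((1/188)*102 - 65) = √(51/94 - 65) = √(-6059/94) = I*√569546/94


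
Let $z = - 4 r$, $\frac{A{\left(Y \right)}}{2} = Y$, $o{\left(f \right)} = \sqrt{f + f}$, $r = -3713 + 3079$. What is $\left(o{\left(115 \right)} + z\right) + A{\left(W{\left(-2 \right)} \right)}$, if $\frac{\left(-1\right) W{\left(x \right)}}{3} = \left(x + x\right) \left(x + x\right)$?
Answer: $2440 + \sqrt{230} \approx 2455.2$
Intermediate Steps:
$r = -634$
$o{\left(f \right)} = \sqrt{2} \sqrt{f}$ ($o{\left(f \right)} = \sqrt{2 f} = \sqrt{2} \sqrt{f}$)
$W{\left(x \right)} = - 12 x^{2}$ ($W{\left(x \right)} = - 3 \left(x + x\right) \left(x + x\right) = - 3 \cdot 2 x 2 x = - 3 \cdot 4 x^{2} = - 12 x^{2}$)
$A{\left(Y \right)} = 2 Y$
$z = 2536$ ($z = \left(-4\right) \left(-634\right) = 2536$)
$\left(o{\left(115 \right)} + z\right) + A{\left(W{\left(-2 \right)} \right)} = \left(\sqrt{2} \sqrt{115} + 2536\right) + 2 \left(- 12 \left(-2\right)^{2}\right) = \left(\sqrt{230} + 2536\right) + 2 \left(\left(-12\right) 4\right) = \left(2536 + \sqrt{230}\right) + 2 \left(-48\right) = \left(2536 + \sqrt{230}\right) - 96 = 2440 + \sqrt{230}$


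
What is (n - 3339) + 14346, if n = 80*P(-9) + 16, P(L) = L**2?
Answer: 17503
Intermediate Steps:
n = 6496 (n = 80*(-9)**2 + 16 = 80*81 + 16 = 6480 + 16 = 6496)
(n - 3339) + 14346 = (6496 - 3339) + 14346 = 3157 + 14346 = 17503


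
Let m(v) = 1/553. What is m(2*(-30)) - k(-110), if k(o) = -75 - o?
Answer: -19354/553 ≈ -34.998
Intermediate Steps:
m(v) = 1/553
m(2*(-30)) - k(-110) = 1/553 - (-75 - 1*(-110)) = 1/553 - (-75 + 110) = 1/553 - 1*35 = 1/553 - 35 = -19354/553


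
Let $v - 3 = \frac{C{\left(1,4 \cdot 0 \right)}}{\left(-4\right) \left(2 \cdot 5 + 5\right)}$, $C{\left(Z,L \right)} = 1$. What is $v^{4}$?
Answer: $\frac{1026625681}{12960000} \approx 79.215$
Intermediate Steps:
$v = \frac{179}{60}$ ($v = 3 + 1 \frac{1}{\left(-4\right) \left(2 \cdot 5 + 5\right)} = 3 + 1 \frac{1}{\left(-4\right) \left(10 + 5\right)} = 3 + 1 \frac{1}{\left(-4\right) 15} = 3 + 1 \frac{1}{-60} = 3 + 1 \left(- \frac{1}{60}\right) = 3 - \frac{1}{60} = \frac{179}{60} \approx 2.9833$)
$v^{4} = \left(\frac{179}{60}\right)^{4} = \frac{1026625681}{12960000}$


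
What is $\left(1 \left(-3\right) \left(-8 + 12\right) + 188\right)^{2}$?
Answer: $30976$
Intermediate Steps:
$\left(1 \left(-3\right) \left(-8 + 12\right) + 188\right)^{2} = \left(\left(-3\right) 4 + 188\right)^{2} = \left(-12 + 188\right)^{2} = 176^{2} = 30976$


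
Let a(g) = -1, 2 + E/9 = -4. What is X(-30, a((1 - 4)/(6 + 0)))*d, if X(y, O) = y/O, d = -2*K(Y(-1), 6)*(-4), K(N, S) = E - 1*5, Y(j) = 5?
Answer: -14160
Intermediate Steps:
E = -54 (E = -18 + 9*(-4) = -18 - 36 = -54)
K(N, S) = -59 (K(N, S) = -54 - 1*5 = -54 - 5 = -59)
d = -472 (d = -2*(-59)*(-4) = 118*(-4) = -472)
X(-30, a((1 - 4)/(6 + 0)))*d = -30/(-1)*(-472) = -30*(-1)*(-472) = 30*(-472) = -14160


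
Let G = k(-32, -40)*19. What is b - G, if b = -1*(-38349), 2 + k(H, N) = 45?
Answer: 37532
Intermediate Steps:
k(H, N) = 43 (k(H, N) = -2 + 45 = 43)
G = 817 (G = 43*19 = 817)
b = 38349
b - G = 38349 - 1*817 = 38349 - 817 = 37532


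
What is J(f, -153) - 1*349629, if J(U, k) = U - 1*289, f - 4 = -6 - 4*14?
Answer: -349976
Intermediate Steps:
f = -58 (f = 4 + (-6 - 4*14) = 4 + (-6 - 56) = 4 - 62 = -58)
J(U, k) = -289 + U (J(U, k) = U - 289 = -289 + U)
J(f, -153) - 1*349629 = (-289 - 58) - 1*349629 = -347 - 349629 = -349976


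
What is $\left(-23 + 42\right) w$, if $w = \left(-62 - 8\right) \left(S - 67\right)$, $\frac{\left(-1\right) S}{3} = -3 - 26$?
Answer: $-26600$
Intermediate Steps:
$S = 87$ ($S = - 3 \left(-3 - 26\right) = \left(-3\right) \left(-29\right) = 87$)
$w = -1400$ ($w = \left(-62 - 8\right) \left(87 - 67\right) = \left(-70\right) 20 = -1400$)
$\left(-23 + 42\right) w = \left(-23 + 42\right) \left(-1400\right) = 19 \left(-1400\right) = -26600$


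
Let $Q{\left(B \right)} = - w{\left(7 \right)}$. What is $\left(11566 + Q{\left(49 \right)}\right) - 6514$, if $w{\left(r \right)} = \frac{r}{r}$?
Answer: $5051$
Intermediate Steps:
$w{\left(r \right)} = 1$
$Q{\left(B \right)} = -1$ ($Q{\left(B \right)} = \left(-1\right) 1 = -1$)
$\left(11566 + Q{\left(49 \right)}\right) - 6514 = \left(11566 - 1\right) - 6514 = 11565 - 6514 = 5051$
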